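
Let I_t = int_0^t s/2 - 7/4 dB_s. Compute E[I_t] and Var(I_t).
E[I_t] = 0; Var(I_t) = t*(4*t^2 - 42*t + 147)/48

The Itô integral of a deterministic integrand f(s) has mean 0 because each increment f(s) * (B_{s+ds} - B_s) has mean 0. By the Itô isometry:
  Var( int_0^t f(s) dB_s ) = E[ (int_0^t f(s) dB_s)^2 ] = int_0^t f(s)^2 ds.
Here f(s) = s/2 - 7/4, so f(s)^2 = (2*s - 7)^2/16. Integrate:
  int_0^t ((2*s - 7)^2/16) ds = t*(4*t^2 - 42*t + 147)/48.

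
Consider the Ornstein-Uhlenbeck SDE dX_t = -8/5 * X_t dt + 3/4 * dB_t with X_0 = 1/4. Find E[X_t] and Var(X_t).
E[X_t] = exp(-8*t/5)/4; Var(X_t) = 45/256 - 45*exp(-16*t/5)/256

The OU SDE dX = -theta X dt + sigma dB admits the integrating factor exp(theta t): d(exp(theta t) X_t) = sigma exp(theta t) dB_t. Integrating from 0 to t:
  X_t = x_0 * exp(-theta t) + sigma * int_0^t exp(-theta (t-s)) dB_s.
The Itô integral has mean 0 and (by the Itô isometry) variance sigma^2 * int_0^t exp(-2 theta (t - s)) ds = sigma^2 * (1 - exp(-2 theta t)) / (2 theta).
With theta = 8/5, sigma = 3/4, x_0 = 1/4:
  E[X_t] = 1/4 * exp(-8/5 t) = exp(-8*t/5)/4
  Var(X_t) = (3/4)^2 * (1 - exp(-2*8/5 t)) / (2 * 8/5) = 45/256 - 45*exp(-16*t/5)/256.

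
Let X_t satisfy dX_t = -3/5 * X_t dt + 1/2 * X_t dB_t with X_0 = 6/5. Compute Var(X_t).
Var(X_t) = (36*exp(t/4) - 36)*exp(-6*t/5)/25

For GBM dX = mu X dt + sigma X dB with X_0 = x_0, apply Itô to Y = log X: dY = (mu - sigma^2/2) dt + sigma dB, so Y_t = log(x_0) + (mu - sigma^2/2) t + sigma B_t and hence X_t = x_0 * exp((mu - sigma^2/2) t + sigma B_t).
With mu = -3/5, sigma = 1/2, x_0 = 6/5, this gives:
  X_t = 6/5 * exp((-29/40) * t + (1/2) * B_t).
Since sigma*B_t ~ Normal(0, sigma^2 t), E[exp(sigma*B_t)] = exp(sigma^2 t / 2); so E[X_t] = x_0 * exp((mu - sigma^2/2) t) * exp(sigma^2 t / 2) = x_0 * exp(mu t) = 6*exp(-3*t/5)/5.
Var(X_t) = E[X_t^2] - (E[X_t])^2 = x_0^2 * exp(2 mu t) * (exp(sigma^2 t) - 1) = (36*exp(t/4) - 36)*exp(-6*t/5)/25.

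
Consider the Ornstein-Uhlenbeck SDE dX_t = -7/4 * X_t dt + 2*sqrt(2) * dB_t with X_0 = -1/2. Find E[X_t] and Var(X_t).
E[X_t] = -exp(-7*t/4)/2; Var(X_t) = 16/7 - 16*exp(-7*t/2)/7

The OU SDE dX = -theta X dt + sigma dB admits the integrating factor exp(theta t): d(exp(theta t) X_t) = sigma exp(theta t) dB_t. Integrating from 0 to t:
  X_t = x_0 * exp(-theta t) + sigma * int_0^t exp(-theta (t-s)) dB_s.
The Itô integral has mean 0 and (by the Itô isometry) variance sigma^2 * int_0^t exp(-2 theta (t - s)) ds = sigma^2 * (1 - exp(-2 theta t)) / (2 theta).
With theta = 7/4, sigma = 2*sqrt(2), x_0 = -1/2:
  E[X_t] = -1/2 * exp(-7/4 t) = -exp(-7*t/4)/2
  Var(X_t) = (2*sqrt(2))^2 * (1 - exp(-2*7/4 t)) / (2 * 7/4) = 16/7 - 16*exp(-7*t/2)/7.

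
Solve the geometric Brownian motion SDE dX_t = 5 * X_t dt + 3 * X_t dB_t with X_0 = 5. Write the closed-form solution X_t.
X_t = 5 * exp((1/2) * t + (3) * B_t)

For GBM dX = mu X dt + sigma X dB with X_0 = x_0, apply Itô to Y = log X: dY = (mu - sigma^2/2) dt + sigma dB, so Y_t = log(x_0) + (mu - sigma^2/2) t + sigma B_t and hence X_t = x_0 * exp((mu - sigma^2/2) t + sigma B_t).
With mu = 5, sigma = 3, x_0 = 5, this gives:
  X_t = 5 * exp((1/2) * t + (3) * B_t).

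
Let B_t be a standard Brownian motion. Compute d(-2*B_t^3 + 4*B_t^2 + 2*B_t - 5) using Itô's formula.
d(-2*B_t^3 + 4*B_t^2 + 2*B_t - 5) = (4 - 6*B_t) dt + (-6*B_t^2 + 8*B_t + 2) dB_t

Itô's formula for f(B_t) gives d f(B_t) = f'(B_t) dB_t + (1/2) f''(B_t) dt. Compute derivatives of f(x) = -2*x^3 + 4*x^2 + 2*x - 5:
  f'(x)  = -6*x^2 + 8*x + 2
  f''(x) = 8 - 12*x
Substitute x = B_t and multiply the f'' term by 1/2:
  drift     = (1/2) * (8 - 12*x) evaluated at B_t = 4 - 6*B_t
  diffusion = (-6*x^2 + 8*x + 2) evaluated at B_t = -6*B_t^2 + 8*B_t + 2
Therefore d(-2*B_t^3 + 4*B_t^2 + 2*B_t - 5) = (4 - 6*B_t) dt + (-6*B_t^2 + 8*B_t + 2) dB_t.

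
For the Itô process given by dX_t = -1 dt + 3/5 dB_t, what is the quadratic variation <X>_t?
<X>_t = 9*t/25

For an Itô process dX_t = a(t) dt + b(t) dB_t, the quadratic variation is <X>_t = int_0^t b(s)^2 ds (the drift term does not contribute). Here b(s) = 3/5, so
  b(s)^2 = 9/25.
Integrating from 0 to t:
  <X>_t = int_0^t (9/25) ds = 9*t/25.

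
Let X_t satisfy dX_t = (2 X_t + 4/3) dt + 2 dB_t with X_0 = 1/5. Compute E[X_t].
E[X_t] = 13*exp(2*t)/15 - 2/3

Taking expectations and using E[dB_t] = 0, the mean m(t) = E[X_t] satisfies the ODE m'(t) = a m(t) + b with m(0) = x_0. With a = 2, b = 4/3, x_0 = 1/5, the solution is
  m(t) = x_0 * exp(a t) + (b/a) * (exp(a t) - 1)
       = (1/5) * exp(2 t) + ((4/3)/2) * (exp(2 t) - 1)
       = 13*exp(2*t)/15 - 2/3.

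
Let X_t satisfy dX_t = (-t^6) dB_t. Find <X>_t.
<X>_t = t^13/13

For an Itô process dX_t = a(t) dt + b(t) dB_t, the quadratic variation is <X>_t = int_0^t b(s)^2 ds (the drift term does not contribute). Here b(s) = -s^6, so
  b(s)^2 = s^12.
Integrating from 0 to t:
  <X>_t = int_0^t (s^12) ds = t^13/13.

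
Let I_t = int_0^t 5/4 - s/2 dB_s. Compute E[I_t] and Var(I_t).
E[I_t] = 0; Var(I_t) = t*(4*t^2 - 30*t + 75)/48

The Itô integral of a deterministic integrand f(s) has mean 0 because each increment f(s) * (B_{s+ds} - B_s) has mean 0. By the Itô isometry:
  Var( int_0^t f(s) dB_s ) = E[ (int_0^t f(s) dB_s)^2 ] = int_0^t f(s)^2 ds.
Here f(s) = 5/4 - s/2, so f(s)^2 = (2*s - 5)^2/16. Integrate:
  int_0^t ((2*s - 5)^2/16) ds = t*(4*t^2 - 30*t + 75)/48.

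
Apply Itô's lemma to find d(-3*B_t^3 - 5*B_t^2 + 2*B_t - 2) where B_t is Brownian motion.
d(-3*B_t^3 - 5*B_t^2 + 2*B_t - 2) = (-9*B_t - 5) dt + (-9*B_t^2 - 10*B_t + 2) dB_t

Itô's formula for f(B_t) gives d f(B_t) = f'(B_t) dB_t + (1/2) f''(B_t) dt. Compute derivatives of f(x) = -3*x^3 - 5*x^2 + 2*x - 2:
  f'(x)  = -9*x^2 - 10*x + 2
  f''(x) = -18*x - 10
Substitute x = B_t and multiply the f'' term by 1/2:
  drift     = (1/2) * (-18*x - 10) evaluated at B_t = -9*B_t - 5
  diffusion = (-9*x^2 - 10*x + 2) evaluated at B_t = -9*B_t^2 - 10*B_t + 2
Therefore d(-3*B_t^3 - 5*B_t^2 + 2*B_t - 2) = (-9*B_t - 5) dt + (-9*B_t^2 - 10*B_t + 2) dB_t.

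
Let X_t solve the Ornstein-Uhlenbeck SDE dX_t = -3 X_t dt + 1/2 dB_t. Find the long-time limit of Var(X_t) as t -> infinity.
lim Var(X_t) = 1/24

The OU SDE dX = -theta X dt + sigma dB admits the integrating factor exp(theta t): d(exp(theta t) X_t) = sigma exp(theta t) dB_t. Integrating from 0 to t gives X_t = x_0 * exp(-theta t) + sigma * int_0^t exp(-theta (t-s)) dB_s for any initial x_0. The Itô integral has variance (by the Itô isometry) sigma^2 * int_0^t exp(-2 theta (t - s)) ds = sigma^2 * (1 - exp(-2 theta t)) / (2 theta), independent of x_0.
With theta = 3, sigma = 1/2:
  Var(X_t) = (1/2)^2 * (1 - exp(-2*3 t)) / (2 * 3) = 1/24 - exp(-6*t)/24.
As t -> infinity, exp(-2*3 t) -> 0, so the stationary variance is sigma^2 / (2 theta) = 1/24.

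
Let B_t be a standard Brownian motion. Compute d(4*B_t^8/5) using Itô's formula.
d(4*B_t^8/5) = (112*B_t^6/5) dt + (32*B_t^7/5) dB_t

Itô's formula for f(B_t) gives d f(B_t) = f'(B_t) dB_t + (1/2) f''(B_t) dt. Compute derivatives of f(x) = 4*x^8/5:
  f'(x)  = 32*x^7/5
  f''(x) = 224*x^6/5
Substitute x = B_t and multiply the f'' term by 1/2:
  drift     = (1/2) * (224*x^6/5) evaluated at B_t = 112*B_t^6/5
  diffusion = (32*x^7/5) evaluated at B_t = 32*B_t^7/5
Therefore d(4*B_t^8/5) = (112*B_t^6/5) dt + (32*B_t^7/5) dB_t.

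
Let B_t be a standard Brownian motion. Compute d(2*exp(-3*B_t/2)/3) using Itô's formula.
d(2*exp(-3*B_t/2)/3) = (3*exp(-3*B_t/2)/4) dt + (-exp(-3*B_t/2)) dB_t

Itô's formula for f(B_t) gives d f(B_t) = f'(B_t) dB_t + (1/2) f''(B_t) dt. Compute derivatives of f(x) = 2*exp(-3*x/2)/3:
  f'(x)  = -exp(-3*x/2)
  f''(x) = 3*exp(-3*x/2)/2
Substitute x = B_t and multiply the f'' term by 1/2:
  drift     = (1/2) * (3*exp(-3*x/2)/2) evaluated at B_t = 3*exp(-3*B_t/2)/4
  diffusion = (-exp(-3*x/2)) evaluated at B_t = -exp(-3*B_t/2)
Therefore d(2*exp(-3*B_t/2)/3) = (3*exp(-3*B_t/2)/4) dt + (-exp(-3*B_t/2)) dB_t.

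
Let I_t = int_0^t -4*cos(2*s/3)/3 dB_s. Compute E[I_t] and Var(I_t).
E[I_t] = 0; Var(I_t) = 8*t/9 + 2*sin(4*t/3)/3

The Itô integral of a deterministic integrand f(s) has mean 0 because each increment f(s) * (B_{s+ds} - B_s) has mean 0. By the Itô isometry:
  Var( int_0^t f(s) dB_s ) = E[ (int_0^t f(s) dB_s)^2 ] = int_0^t f(s)^2 ds.
Here f(s) = -4*cos(2*s/3)/3, so f(s)^2 = 16*cos(2*s/3)^2/9. Integrate:
  int_0^t (16*cos(2*s/3)^2/9) ds = 8*t/9 + 2*sin(4*t/3)/3.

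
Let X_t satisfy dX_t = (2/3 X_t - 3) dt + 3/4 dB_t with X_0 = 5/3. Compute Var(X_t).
Var(X_t) = 27*exp(4*t/3)/64 - 27/64

The variance V(t) = Var(X_t) satisfies V'(t) = 2 a V(t) + c^2 with V(0) = 0 (drift coefficient is linear in X, diffusion is constant). With a = 2/3, c = 3/4, the solution is
  V(t) = (c^2 / (2 a)) * (exp(2 a t) - 1)
       = ((3/4)^2 / (2*(2/3))) * (exp((4/3) t) - 1)
       = 27*exp(4*t/3)/64 - 27/64.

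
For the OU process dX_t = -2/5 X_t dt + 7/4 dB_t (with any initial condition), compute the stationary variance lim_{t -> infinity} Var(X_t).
lim Var(X_t) = 245/64

The OU SDE dX = -theta X dt + sigma dB admits the integrating factor exp(theta t): d(exp(theta t) X_t) = sigma exp(theta t) dB_t. Integrating from 0 to t gives X_t = x_0 * exp(-theta t) + sigma * int_0^t exp(-theta (t-s)) dB_s for any initial x_0. The Itô integral has variance (by the Itô isometry) sigma^2 * int_0^t exp(-2 theta (t - s)) ds = sigma^2 * (1 - exp(-2 theta t)) / (2 theta), independent of x_0.
With theta = 2/5, sigma = 7/4:
  Var(X_t) = (7/4)^2 * (1 - exp(-2*2/5 t)) / (2 * 2/5) = 245/64 - 245*exp(-4*t/5)/64.
As t -> infinity, exp(-2*2/5 t) -> 0, so the stationary variance is sigma^2 / (2 theta) = 245/64.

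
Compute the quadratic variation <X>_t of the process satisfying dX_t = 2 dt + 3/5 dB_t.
<X>_t = 9*t/25

For an Itô process dX_t = a(t) dt + b(t) dB_t, the quadratic variation is <X>_t = int_0^t b(s)^2 ds (the drift term does not contribute). Here b(s) = 3/5, so
  b(s)^2 = 9/25.
Integrating from 0 to t:
  <X>_t = int_0^t (9/25) ds = 9*t/25.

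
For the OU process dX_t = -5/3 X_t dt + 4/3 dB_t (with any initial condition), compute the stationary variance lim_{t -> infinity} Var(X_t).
lim Var(X_t) = 8/15

The OU SDE dX = -theta X dt + sigma dB admits the integrating factor exp(theta t): d(exp(theta t) X_t) = sigma exp(theta t) dB_t. Integrating from 0 to t gives X_t = x_0 * exp(-theta t) + sigma * int_0^t exp(-theta (t-s)) dB_s for any initial x_0. The Itô integral has variance (by the Itô isometry) sigma^2 * int_0^t exp(-2 theta (t - s)) ds = sigma^2 * (1 - exp(-2 theta t)) / (2 theta), independent of x_0.
With theta = 5/3, sigma = 4/3:
  Var(X_t) = (4/3)^2 * (1 - exp(-2*5/3 t)) / (2 * 5/3) = 8/15 - 8*exp(-10*t/3)/15.
As t -> infinity, exp(-2*5/3 t) -> 0, so the stationary variance is sigma^2 / (2 theta) = 8/15.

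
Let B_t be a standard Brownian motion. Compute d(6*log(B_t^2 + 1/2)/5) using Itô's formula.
d(6*log(B_t^2 + 1/2)/5) = (12*(1 - 2*B_t^2)/(5*(2*B_t^2 + 1)^2)) dt + (24*B_t/(5*(2*B_t^2 + 1))) dB_t

Itô's formula for f(B_t) gives d f(B_t) = f'(B_t) dB_t + (1/2) f''(B_t) dt. Compute derivatives of f(x) = 6*log(x^2 + 1/2)/5:
  f'(x)  = 24*x/(5*(2*x^2 + 1))
  f''(x) = 24*(1 - 2*x^2)/(5*(2*x^2 + 1)^2)
Substitute x = B_t and multiply the f'' term by 1/2:
  drift     = (1/2) * (24*(1 - 2*x^2)/(5*(2*x^2 + 1)^2)) evaluated at B_t = 12*(1 - 2*B_t^2)/(5*(2*B_t^2 + 1)^2)
  diffusion = (24*x/(5*(2*x^2 + 1))) evaluated at B_t = 24*B_t/(5*(2*B_t^2 + 1))
Therefore d(6*log(B_t^2 + 1/2)/5) = (12*(1 - 2*B_t^2)/(5*(2*B_t^2 + 1)^2)) dt + (24*B_t/(5*(2*B_t^2 + 1))) dB_t.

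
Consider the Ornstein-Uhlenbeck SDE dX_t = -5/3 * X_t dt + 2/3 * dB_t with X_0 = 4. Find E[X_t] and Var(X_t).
E[X_t] = 4*exp(-5*t/3); Var(X_t) = 2/15 - 2*exp(-10*t/3)/15

The OU SDE dX = -theta X dt + sigma dB admits the integrating factor exp(theta t): d(exp(theta t) X_t) = sigma exp(theta t) dB_t. Integrating from 0 to t:
  X_t = x_0 * exp(-theta t) + sigma * int_0^t exp(-theta (t-s)) dB_s.
The Itô integral has mean 0 and (by the Itô isometry) variance sigma^2 * int_0^t exp(-2 theta (t - s)) ds = sigma^2 * (1 - exp(-2 theta t)) / (2 theta).
With theta = 5/3, sigma = 2/3, x_0 = 4:
  E[X_t] = 4 * exp(-5/3 t) = 4*exp(-5*t/3)
  Var(X_t) = (2/3)^2 * (1 - exp(-2*5/3 t)) / (2 * 5/3) = 2/15 - 2*exp(-10*t/3)/15.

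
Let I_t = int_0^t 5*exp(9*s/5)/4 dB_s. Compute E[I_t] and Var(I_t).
E[I_t] = 0; Var(I_t) = 125*exp(18*t/5)/288 - 125/288

The Itô integral of a deterministic integrand f(s) has mean 0 because each increment f(s) * (B_{s+ds} - B_s) has mean 0. By the Itô isometry:
  Var( int_0^t f(s) dB_s ) = E[ (int_0^t f(s) dB_s)^2 ] = int_0^t f(s)^2 ds.
Here f(s) = 5*exp(9*s/5)/4, so f(s)^2 = 25*exp(18*s/5)/16. Integrate:
  int_0^t (25*exp(18*s/5)/16) ds = 125*exp(18*t/5)/288 - 125/288.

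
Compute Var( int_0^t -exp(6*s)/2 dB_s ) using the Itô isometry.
Var = exp(12*t)/48 - 1/48

The Itô integral of a deterministic integrand f(s) has mean 0 because each increment f(s) * (B_{s+ds} - B_s) has mean 0. By the Itô isometry:
  Var( int_0^t f(s) dB_s ) = E[ (int_0^t f(s) dB_s)^2 ] = int_0^t f(s)^2 ds.
Here f(s) = -exp(6*s)/2, so f(s)^2 = exp(12*s)/4. Integrate:
  int_0^t (exp(12*s)/4) ds = exp(12*t)/48 - 1/48.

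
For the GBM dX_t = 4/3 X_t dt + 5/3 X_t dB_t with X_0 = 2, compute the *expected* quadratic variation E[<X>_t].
E[<X>_t] = 100*exp(49*t/9)/49 - 100/49

<X>_t = int_0^t ((5/3) * X_s)^2 ds. Taking expectation inside the integral: E[<X>_t] = (5/3)^2 * int_0^t E[X_s^2] ds. For GBM, E[X_s^2] = x_0^2 * exp((2 mu + sigma^2) s). Integrating:
  E[<X>_t] = (5/3)^2 * 2^2 * (exp((2*(4/3) + (5/3)^2) t) - 1) / (2*(4/3) + (5/3)^2)
           = (5/3)^2 * 2^2 * (exp((49/9) t) - 1) / (49/9) = 100*exp(49*t/9)/49 - 100/49.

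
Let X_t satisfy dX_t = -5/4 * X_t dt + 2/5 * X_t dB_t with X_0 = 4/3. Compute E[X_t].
E[X_t] = 4*exp(-5*t/4)/3

For GBM dX = mu X dt + sigma X dB with X_0 = x_0, apply Itô to Y = log X: dY = (mu - sigma^2/2) dt + sigma dB, so Y_t = log(x_0) + (mu - sigma^2/2) t + sigma B_t and hence X_t = x_0 * exp((mu - sigma^2/2) t + sigma B_t).
With mu = -5/4, sigma = 2/5, x_0 = 4/3, this gives:
  X_t = 4/3 * exp((-133/100) * t + (2/5) * B_t).
Since sigma*B_t ~ Normal(0, sigma^2 t), E[exp(sigma*B_t)] = exp(sigma^2 t / 2); so E[X_t] = x_0 * exp((mu - sigma^2/2) t) * exp(sigma^2 t / 2) = x_0 * exp(mu t) = 4*exp(-5*t/4)/3.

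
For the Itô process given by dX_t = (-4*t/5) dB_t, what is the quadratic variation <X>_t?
<X>_t = 16*t^3/75

For an Itô process dX_t = a(t) dt + b(t) dB_t, the quadratic variation is <X>_t = int_0^t b(s)^2 ds (the drift term does not contribute). Here b(s) = -4*s/5, so
  b(s)^2 = 16*s^2/25.
Integrating from 0 to t:
  <X>_t = int_0^t (16*s^2/25) ds = 16*t^3/75.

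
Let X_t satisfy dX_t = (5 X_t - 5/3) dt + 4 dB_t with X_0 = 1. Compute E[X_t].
E[X_t] = 2*exp(5*t)/3 + 1/3

Taking expectations and using E[dB_t] = 0, the mean m(t) = E[X_t] satisfies the ODE m'(t) = a m(t) + b with m(0) = x_0. With a = 5, b = -5/3, x_0 = 1, the solution is
  m(t) = x_0 * exp(a t) + (b/a) * (exp(a t) - 1)
       = 1 * exp(5 t) + ((-5/3)/5) * (exp(5 t) - 1)
       = 2*exp(5*t)/3 + 1/3.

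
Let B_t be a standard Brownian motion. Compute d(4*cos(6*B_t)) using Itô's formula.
d(4*cos(6*B_t)) = (-72*cos(6*B_t)) dt + (-24*sin(6*B_t)) dB_t

Itô's formula for f(B_t) gives d f(B_t) = f'(B_t) dB_t + (1/2) f''(B_t) dt. Compute derivatives of f(x) = 4*cos(6*x):
  f'(x)  = -24*sin(6*x)
  f''(x) = -144*cos(6*x)
Substitute x = B_t and multiply the f'' term by 1/2:
  drift     = (1/2) * (-144*cos(6*x)) evaluated at B_t = -72*cos(6*B_t)
  diffusion = (-24*sin(6*x)) evaluated at B_t = -24*sin(6*B_t)
Therefore d(4*cos(6*B_t)) = (-72*cos(6*B_t)) dt + (-24*sin(6*B_t)) dB_t.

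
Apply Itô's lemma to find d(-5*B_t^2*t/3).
d(-5*B_t^2*t/3) = (-5*B_t^2/3 - 5*t/3) dt + (-10*B_t*t/3) dB_t

Itô's formula for f(t, x): d f(t, B_t) = (f_t + (1/2) f_xx) dt + f_x dB_t. Compute partials of f(t, x) = -5*t*x^2/3:
  f_t(t,x)  = -5*x^2/3
  f_x(t,x)  = -10*t*x/3
  f_xx(t,x) = -10*t/3
Assemble drift = f_t + (1/2) f_xx = -5*t/3 - 5*x^2/3 and diffusion = f_x = -10*t*x/3. Substituting x = B_t:
  d(-5*B_t^2*t/3) = (-5*B_t^2/3 - 5*t/3) dt + (-10*B_t*t/3) dB_t.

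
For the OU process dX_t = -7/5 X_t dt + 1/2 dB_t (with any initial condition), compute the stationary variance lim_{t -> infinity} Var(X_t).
lim Var(X_t) = 5/56

The OU SDE dX = -theta X dt + sigma dB admits the integrating factor exp(theta t): d(exp(theta t) X_t) = sigma exp(theta t) dB_t. Integrating from 0 to t gives X_t = x_0 * exp(-theta t) + sigma * int_0^t exp(-theta (t-s)) dB_s for any initial x_0. The Itô integral has variance (by the Itô isometry) sigma^2 * int_0^t exp(-2 theta (t - s)) ds = sigma^2 * (1 - exp(-2 theta t)) / (2 theta), independent of x_0.
With theta = 7/5, sigma = 1/2:
  Var(X_t) = (1/2)^2 * (1 - exp(-2*7/5 t)) / (2 * 7/5) = 5/56 - 5*exp(-14*t/5)/56.
As t -> infinity, exp(-2*7/5 t) -> 0, so the stationary variance is sigma^2 / (2 theta) = 5/56.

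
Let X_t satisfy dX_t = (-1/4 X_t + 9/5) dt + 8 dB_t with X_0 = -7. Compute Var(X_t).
Var(X_t) = 128 - 128*exp(-t/2)

The variance V(t) = Var(X_t) satisfies V'(t) = 2 a V(t) + c^2 with V(0) = 0 (drift coefficient is linear in X, diffusion is constant). With a = -1/4, c = 8, the solution is
  V(t) = (c^2 / (2 a)) * (exp(2 a t) - 1)
       = (8^2 / (2*(-1/4))) * (exp((-1/2) t) - 1)
       = 128 - 128*exp(-t/2).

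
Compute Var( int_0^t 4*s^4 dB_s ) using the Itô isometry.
Var = 16*t^9/9

The Itô integral of a deterministic integrand f(s) has mean 0 because each increment f(s) * (B_{s+ds} - B_s) has mean 0. By the Itô isometry:
  Var( int_0^t f(s) dB_s ) = E[ (int_0^t f(s) dB_s)^2 ] = int_0^t f(s)^2 ds.
Here f(s) = 4*s^4, so f(s)^2 = 16*s^8. Integrate:
  int_0^t (16*s^8) ds = 16*t^9/9.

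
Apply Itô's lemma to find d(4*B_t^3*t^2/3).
d(4*B_t^3*t^2/3) = (4*B_t*t*(2*B_t^2 + 3*t)/3) dt + (4*B_t^2*t^2) dB_t

Itô's formula for f(t, x): d f(t, B_t) = (f_t + (1/2) f_xx) dt + f_x dB_t. Compute partials of f(t, x) = 4*t^2*x^3/3:
  f_t(t,x)  = 8*t*x^3/3
  f_x(t,x)  = 4*t^2*x^2
  f_xx(t,x) = 8*t^2*x
Assemble drift = f_t + (1/2) f_xx = 4*t*x*(3*t + 2*x^2)/3 and diffusion = f_x = 4*t^2*x^2. Substituting x = B_t:
  d(4*B_t^3*t^2/3) = (4*B_t*t*(2*B_t^2 + 3*t)/3) dt + (4*B_t^2*t^2) dB_t.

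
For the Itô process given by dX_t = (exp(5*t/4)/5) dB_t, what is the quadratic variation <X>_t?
<X>_t = 2*exp(5*t/2)/125 - 2/125

For an Itô process dX_t = a(t) dt + b(t) dB_t, the quadratic variation is <X>_t = int_0^t b(s)^2 ds (the drift term does not contribute). Here b(s) = exp(5*s/4)/5, so
  b(s)^2 = exp(5*s/2)/25.
Integrating from 0 to t:
  <X>_t = int_0^t (exp(5*s/2)/25) ds = 2*exp(5*t/2)/125 - 2/125.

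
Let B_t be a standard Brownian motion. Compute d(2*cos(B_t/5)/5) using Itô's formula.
d(2*cos(B_t/5)/5) = (-cos(B_t/5)/125) dt + (-2*sin(B_t/5)/25) dB_t

Itô's formula for f(B_t) gives d f(B_t) = f'(B_t) dB_t + (1/2) f''(B_t) dt. Compute derivatives of f(x) = 2*cos(x/5)/5:
  f'(x)  = -2*sin(x/5)/25
  f''(x) = -2*cos(x/5)/125
Substitute x = B_t and multiply the f'' term by 1/2:
  drift     = (1/2) * (-2*cos(x/5)/125) evaluated at B_t = -cos(B_t/5)/125
  diffusion = (-2*sin(x/5)/25) evaluated at B_t = -2*sin(B_t/5)/25
Therefore d(2*cos(B_t/5)/5) = (-cos(B_t/5)/125) dt + (-2*sin(B_t/5)/25) dB_t.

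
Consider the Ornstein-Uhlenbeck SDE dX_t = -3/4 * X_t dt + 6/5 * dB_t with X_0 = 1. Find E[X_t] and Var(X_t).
E[X_t] = exp(-3*t/4); Var(X_t) = 24/25 - 24*exp(-3*t/2)/25

The OU SDE dX = -theta X dt + sigma dB admits the integrating factor exp(theta t): d(exp(theta t) X_t) = sigma exp(theta t) dB_t. Integrating from 0 to t:
  X_t = x_0 * exp(-theta t) + sigma * int_0^t exp(-theta (t-s)) dB_s.
The Itô integral has mean 0 and (by the Itô isometry) variance sigma^2 * int_0^t exp(-2 theta (t - s)) ds = sigma^2 * (1 - exp(-2 theta t)) / (2 theta).
With theta = 3/4, sigma = 6/5, x_0 = 1:
  E[X_t] = 1 * exp(-3/4 t) = exp(-3*t/4)
  Var(X_t) = (6/5)^2 * (1 - exp(-2*3/4 t)) / (2 * 3/4) = 24/25 - 24*exp(-3*t/2)/25.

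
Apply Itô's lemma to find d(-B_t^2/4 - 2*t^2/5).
d(-B_t^2/4 - 2*t^2/5) = (-4*t/5 - 1/4) dt + (-B_t/2) dB_t

Itô's formula for f(t, x): d f(t, B_t) = (f_t + (1/2) f_xx) dt + f_x dB_t. Compute partials of f(t, x) = -2*t^2/5 - x^2/4:
  f_t(t,x)  = -4*t/5
  f_x(t,x)  = -x/2
  f_xx(t,x) = -1/2
Assemble drift = f_t + (1/2) f_xx = -4*t/5 - 1/4 and diffusion = f_x = -x/2. Substituting x = B_t:
  d(-B_t^2/4 - 2*t^2/5) = (-4*t/5 - 1/4) dt + (-B_t/2) dB_t.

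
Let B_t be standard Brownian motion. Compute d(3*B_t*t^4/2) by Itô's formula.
d(3*B_t*t^4/2) = (6*B_t*t^3) dt + (3*t^4/2) dB_t

Itô's formula for f(t, x): d f(t, B_t) = (f_t + (1/2) f_xx) dt + f_x dB_t. Compute partials of f(t, x) = 3*t^4*x/2:
  f_t(t,x)  = 6*t^3*x
  f_x(t,x)  = 3*t^4/2
  f_xx(t,x) = 0
Assemble drift = f_t + (1/2) f_xx = 6*t^3*x and diffusion = f_x = 3*t^4/2. Substituting x = B_t:
  d(3*B_t*t^4/2) = (6*B_t*t^3) dt + (3*t^4/2) dB_t.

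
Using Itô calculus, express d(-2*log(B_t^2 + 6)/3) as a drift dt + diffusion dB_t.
d(-2*log(B_t^2 + 6)/3) = (2*(B_t^2 - 6)/(3*(B_t^2 + 6)^2)) dt + (-4*B_t/(3*B_t^2 + 18)) dB_t

Itô's formula for f(B_t) gives d f(B_t) = f'(B_t) dB_t + (1/2) f''(B_t) dt. Compute derivatives of f(x) = -2*log(x^2 + 6)/3:
  f'(x)  = -4*x/(3*x^2 + 18)
  f''(x) = 4*(x^2 - 6)/(3*(x^2 + 6)^2)
Substitute x = B_t and multiply the f'' term by 1/2:
  drift     = (1/2) * (4*(x^2 - 6)/(3*(x^2 + 6)^2)) evaluated at B_t = 2*(B_t^2 - 6)/(3*(B_t^2 + 6)^2)
  diffusion = (-4*x/(3*x^2 + 18)) evaluated at B_t = -4*B_t/(3*B_t^2 + 18)
Therefore d(-2*log(B_t^2 + 6)/3) = (2*(B_t^2 - 6)/(3*(B_t^2 + 6)^2)) dt + (-4*B_t/(3*B_t^2 + 18)) dB_t.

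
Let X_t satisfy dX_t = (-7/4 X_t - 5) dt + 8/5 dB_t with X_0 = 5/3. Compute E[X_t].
E[X_t] = -20/7 + 95*exp(-7*t/4)/21

Taking expectations and using E[dB_t] = 0, the mean m(t) = E[X_t] satisfies the ODE m'(t) = a m(t) + b with m(0) = x_0. With a = -7/4, b = -5, x_0 = 5/3, the solution is
  m(t) = x_0 * exp(a t) + (b/a) * (exp(a t) - 1)
       = (5/3) * exp((-7/4) t) + ((-5)/(-7/4)) * (exp((-7/4) t) - 1)
       = -20/7 + 95*exp(-7*t/4)/21.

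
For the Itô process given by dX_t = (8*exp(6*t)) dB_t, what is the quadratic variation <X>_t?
<X>_t = 16*exp(12*t)/3 - 16/3

For an Itô process dX_t = a(t) dt + b(t) dB_t, the quadratic variation is <X>_t = int_0^t b(s)^2 ds (the drift term does not contribute). Here b(s) = 8*exp(6*s), so
  b(s)^2 = 64*exp(12*s).
Integrating from 0 to t:
  <X>_t = int_0^t (64*exp(12*s)) ds = 16*exp(12*t)/3 - 16/3.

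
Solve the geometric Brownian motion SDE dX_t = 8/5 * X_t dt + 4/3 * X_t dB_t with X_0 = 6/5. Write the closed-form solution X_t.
X_t = 6/5 * exp((32/45) * t + (4/3) * B_t)

For GBM dX = mu X dt + sigma X dB with X_0 = x_0, apply Itô to Y = log X: dY = (mu - sigma^2/2) dt + sigma dB, so Y_t = log(x_0) + (mu - sigma^2/2) t + sigma B_t and hence X_t = x_0 * exp((mu - sigma^2/2) t + sigma B_t).
With mu = 8/5, sigma = 4/3, x_0 = 6/5, this gives:
  X_t = 6/5 * exp((32/45) * t + (4/3) * B_t).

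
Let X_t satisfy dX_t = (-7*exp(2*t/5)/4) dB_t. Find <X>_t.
<X>_t = 245*exp(4*t/5)/64 - 245/64

For an Itô process dX_t = a(t) dt + b(t) dB_t, the quadratic variation is <X>_t = int_0^t b(s)^2 ds (the drift term does not contribute). Here b(s) = -7*exp(2*s/5)/4, so
  b(s)^2 = 49*exp(4*s/5)/16.
Integrating from 0 to t:
  <X>_t = int_0^t (49*exp(4*s/5)/16) ds = 245*exp(4*t/5)/64 - 245/64.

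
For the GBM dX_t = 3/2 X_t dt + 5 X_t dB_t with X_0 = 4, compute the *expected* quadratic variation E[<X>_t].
E[<X>_t] = 100*exp(28*t)/7 - 100/7

<X>_t = int_0^t (5 * X_s)^2 ds. Taking expectation inside the integral: E[<X>_t] = 5^2 * int_0^t E[X_s^2] ds. For GBM, E[X_s^2] = x_0^2 * exp((2 mu + sigma^2) s). Integrating:
  E[<X>_t] = 5^2 * 4^2 * (exp((2*(3/2) + 5^2) t) - 1) / (2*(3/2) + 5^2)
           = 5^2 * 4^2 * (exp(28 t) - 1) / 28 = 100*exp(28*t)/7 - 100/7.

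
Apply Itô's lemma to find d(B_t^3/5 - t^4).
d(B_t^3/5 - t^4) = (3*B_t/5 - 4*t^3) dt + (3*B_t^2/5) dB_t

Itô's formula for f(t, x): d f(t, B_t) = (f_t + (1/2) f_xx) dt + f_x dB_t. Compute partials of f(t, x) = -t^4 + x^3/5:
  f_t(t,x)  = -4*t^3
  f_x(t,x)  = 3*x^2/5
  f_xx(t,x) = 6*x/5
Assemble drift = f_t + (1/2) f_xx = -4*t^3 + 3*x/5 and diffusion = f_x = 3*x^2/5. Substituting x = B_t:
  d(B_t^3/5 - t^4) = (3*B_t/5 - 4*t^3) dt + (3*B_t^2/5) dB_t.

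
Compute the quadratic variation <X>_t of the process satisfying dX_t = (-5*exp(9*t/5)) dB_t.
<X>_t = 125*exp(18*t/5)/18 - 125/18

For an Itô process dX_t = a(t) dt + b(t) dB_t, the quadratic variation is <X>_t = int_0^t b(s)^2 ds (the drift term does not contribute). Here b(s) = -5*exp(9*s/5), so
  b(s)^2 = 25*exp(18*s/5).
Integrating from 0 to t:
  <X>_t = int_0^t (25*exp(18*s/5)) ds = 125*exp(18*t/5)/18 - 125/18.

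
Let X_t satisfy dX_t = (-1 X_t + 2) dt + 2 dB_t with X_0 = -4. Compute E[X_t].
E[X_t] = 2 - 6*exp(-t)

Taking expectations and using E[dB_t] = 0, the mean m(t) = E[X_t] satisfies the ODE m'(t) = a m(t) + b with m(0) = x_0. With a = -1, b = 2, x_0 = -4, the solution is
  m(t) = x_0 * exp(a t) + (b/a) * (exp(a t) - 1)
       = (-4) * exp((-1) t) + (2/(-1)) * (exp((-1) t) - 1)
       = 2 - 6*exp(-t).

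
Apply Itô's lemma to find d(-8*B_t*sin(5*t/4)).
d(-8*B_t*sin(5*t/4)) = (-10*B_t*cos(5*t/4)) dt + (-8*sin(5*t/4)) dB_t

Itô's formula for f(t, x): d f(t, B_t) = (f_t + (1/2) f_xx) dt + f_x dB_t. Compute partials of f(t, x) = -8*x*sin(5*t/4):
  f_t(t,x)  = -10*x*cos(5*t/4)
  f_x(t,x)  = -8*sin(5*t/4)
  f_xx(t,x) = 0
Assemble drift = f_t + (1/2) f_xx = -10*x*cos(5*t/4) and diffusion = f_x = -8*sin(5*t/4). Substituting x = B_t:
  d(-8*B_t*sin(5*t/4)) = (-10*B_t*cos(5*t/4)) dt + (-8*sin(5*t/4)) dB_t.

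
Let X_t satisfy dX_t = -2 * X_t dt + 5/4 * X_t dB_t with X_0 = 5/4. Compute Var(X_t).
Var(X_t) = (25*exp(25*t/16) - 25)*exp(-4*t)/16

For GBM dX = mu X dt + sigma X dB with X_0 = x_0, apply Itô to Y = log X: dY = (mu - sigma^2/2) dt + sigma dB, so Y_t = log(x_0) + (mu - sigma^2/2) t + sigma B_t and hence X_t = x_0 * exp((mu - sigma^2/2) t + sigma B_t).
With mu = -2, sigma = 5/4, x_0 = 5/4, this gives:
  X_t = 5/4 * exp((-89/32) * t + (5/4) * B_t).
Since sigma*B_t ~ Normal(0, sigma^2 t), E[exp(sigma*B_t)] = exp(sigma^2 t / 2); so E[X_t] = x_0 * exp((mu - sigma^2/2) t) * exp(sigma^2 t / 2) = x_0 * exp(mu t) = 5*exp(-2*t)/4.
Var(X_t) = E[X_t^2] - (E[X_t])^2 = x_0^2 * exp(2 mu t) * (exp(sigma^2 t) - 1) = (25*exp(25*t/16) - 25)*exp(-4*t)/16.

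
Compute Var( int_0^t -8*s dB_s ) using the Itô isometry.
Var = 64*t^3/3

The Itô integral of a deterministic integrand f(s) has mean 0 because each increment f(s) * (B_{s+ds} - B_s) has mean 0. By the Itô isometry:
  Var( int_0^t f(s) dB_s ) = E[ (int_0^t f(s) dB_s)^2 ] = int_0^t f(s)^2 ds.
Here f(s) = -8*s, so f(s)^2 = 64*s^2. Integrate:
  int_0^t (64*s^2) ds = 64*t^3/3.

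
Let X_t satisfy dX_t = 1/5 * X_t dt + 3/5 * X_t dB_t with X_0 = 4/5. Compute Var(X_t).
Var(X_t) = 16*(exp(9*t/25) - 1)*exp(2*t/5)/25

For GBM dX = mu X dt + sigma X dB with X_0 = x_0, apply Itô to Y = log X: dY = (mu - sigma^2/2) dt + sigma dB, so Y_t = log(x_0) + (mu - sigma^2/2) t + sigma B_t and hence X_t = x_0 * exp((mu - sigma^2/2) t + sigma B_t).
With mu = 1/5, sigma = 3/5, x_0 = 4/5, this gives:
  X_t = 4/5 * exp((1/50) * t + (3/5) * B_t).
Since sigma*B_t ~ Normal(0, sigma^2 t), E[exp(sigma*B_t)] = exp(sigma^2 t / 2); so E[X_t] = x_0 * exp((mu - sigma^2/2) t) * exp(sigma^2 t / 2) = x_0 * exp(mu t) = 4*exp(t/5)/5.
Var(X_t) = E[X_t^2] - (E[X_t])^2 = x_0^2 * exp(2 mu t) * (exp(sigma^2 t) - 1) = 16*(exp(9*t/25) - 1)*exp(2*t/5)/25.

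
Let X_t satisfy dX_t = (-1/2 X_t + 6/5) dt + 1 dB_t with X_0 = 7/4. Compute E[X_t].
E[X_t] = 12/5 - 13*exp(-t/2)/20

Taking expectations and using E[dB_t] = 0, the mean m(t) = E[X_t] satisfies the ODE m'(t) = a m(t) + b with m(0) = x_0. With a = -1/2, b = 6/5, x_0 = 7/4, the solution is
  m(t) = x_0 * exp(a t) + (b/a) * (exp(a t) - 1)
       = (7/4) * exp((-1/2) t) + ((6/5)/(-1/2)) * (exp((-1/2) t) - 1)
       = 12/5 - 13*exp(-t/2)/20.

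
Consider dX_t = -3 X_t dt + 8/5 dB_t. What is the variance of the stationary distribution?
lim Var(X_t) = 32/75

The OU SDE dX = -theta X dt + sigma dB admits the integrating factor exp(theta t): d(exp(theta t) X_t) = sigma exp(theta t) dB_t. Integrating from 0 to t gives X_t = x_0 * exp(-theta t) + sigma * int_0^t exp(-theta (t-s)) dB_s for any initial x_0. The Itô integral has variance (by the Itô isometry) sigma^2 * int_0^t exp(-2 theta (t - s)) ds = sigma^2 * (1 - exp(-2 theta t)) / (2 theta), independent of x_0.
With theta = 3, sigma = 8/5:
  Var(X_t) = (8/5)^2 * (1 - exp(-2*3 t)) / (2 * 3) = 32/75 - 32*exp(-6*t)/75.
As t -> infinity, exp(-2*3 t) -> 0, so the stationary variance is sigma^2 / (2 theta) = 32/75.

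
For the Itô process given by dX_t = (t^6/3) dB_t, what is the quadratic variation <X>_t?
<X>_t = t^13/117

For an Itô process dX_t = a(t) dt + b(t) dB_t, the quadratic variation is <X>_t = int_0^t b(s)^2 ds (the drift term does not contribute). Here b(s) = s^6/3, so
  b(s)^2 = s^12/9.
Integrating from 0 to t:
  <X>_t = int_0^t (s^12/9) ds = t^13/117.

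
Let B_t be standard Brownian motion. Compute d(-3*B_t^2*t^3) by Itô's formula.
d(-3*B_t^2*t^3) = (3*t^2*(-3*B_t^2 - t)) dt + (-6*B_t*t^3) dB_t

Itô's formula for f(t, x): d f(t, B_t) = (f_t + (1/2) f_xx) dt + f_x dB_t. Compute partials of f(t, x) = -3*t^3*x^2:
  f_t(t,x)  = -9*t^2*x^2
  f_x(t,x)  = -6*t^3*x
  f_xx(t,x) = -6*t^3
Assemble drift = f_t + (1/2) f_xx = 3*t^2*(-t - 3*x^2) and diffusion = f_x = -6*t^3*x. Substituting x = B_t:
  d(-3*B_t^2*t^3) = (3*t^2*(-3*B_t^2 - t)) dt + (-6*B_t*t^3) dB_t.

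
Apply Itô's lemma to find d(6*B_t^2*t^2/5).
d(6*B_t^2*t^2/5) = (6*t*(2*B_t^2 + t)/5) dt + (12*B_t*t^2/5) dB_t

Itô's formula for f(t, x): d f(t, B_t) = (f_t + (1/2) f_xx) dt + f_x dB_t. Compute partials of f(t, x) = 6*t^2*x^2/5:
  f_t(t,x)  = 12*t*x^2/5
  f_x(t,x)  = 12*t^2*x/5
  f_xx(t,x) = 12*t^2/5
Assemble drift = f_t + (1/2) f_xx = 6*t*(t + 2*x^2)/5 and diffusion = f_x = 12*t^2*x/5. Substituting x = B_t:
  d(6*B_t^2*t^2/5) = (6*t*(2*B_t^2 + t)/5) dt + (12*B_t*t^2/5) dB_t.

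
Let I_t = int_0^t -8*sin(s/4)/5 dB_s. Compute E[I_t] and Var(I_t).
E[I_t] = 0; Var(I_t) = 32*t/25 - 64*sin(t/2)/25

The Itô integral of a deterministic integrand f(s) has mean 0 because each increment f(s) * (B_{s+ds} - B_s) has mean 0. By the Itô isometry:
  Var( int_0^t f(s) dB_s ) = E[ (int_0^t f(s) dB_s)^2 ] = int_0^t f(s)^2 ds.
Here f(s) = -8*sin(s/4)/5, so f(s)^2 = 64*sin(s/4)^2/25. Integrate:
  int_0^t (64*sin(s/4)^2/25) ds = 32*t/25 - 64*sin(t/2)/25.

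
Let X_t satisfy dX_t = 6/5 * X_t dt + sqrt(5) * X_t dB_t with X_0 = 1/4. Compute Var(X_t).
Var(X_t) = (exp(5*t) - 1)*exp(12*t/5)/16

For GBM dX = mu X dt + sigma X dB with X_0 = x_0, apply Itô to Y = log X: dY = (mu - sigma^2/2) dt + sigma dB, so Y_t = log(x_0) + (mu - sigma^2/2) t + sigma B_t and hence X_t = x_0 * exp((mu - sigma^2/2) t + sigma B_t).
With mu = 6/5, sigma = sqrt(5), x_0 = 1/4, this gives:
  X_t = 1/4 * exp((-13/10) * t + (sqrt(5)) * B_t).
Since sigma*B_t ~ Normal(0, sigma^2 t), E[exp(sigma*B_t)] = exp(sigma^2 t / 2); so E[X_t] = x_0 * exp((mu - sigma^2/2) t) * exp(sigma^2 t / 2) = x_0 * exp(mu t) = exp(6*t/5)/4.
Var(X_t) = E[X_t^2] - (E[X_t])^2 = x_0^2 * exp(2 mu t) * (exp(sigma^2 t) - 1) = (exp(5*t) - 1)*exp(12*t/5)/16.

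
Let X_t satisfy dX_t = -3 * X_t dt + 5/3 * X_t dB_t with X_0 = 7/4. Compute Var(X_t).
Var(X_t) = (49*exp(25*t/9) - 49)*exp(-6*t)/16

For GBM dX = mu X dt + sigma X dB with X_0 = x_0, apply Itô to Y = log X: dY = (mu - sigma^2/2) dt + sigma dB, so Y_t = log(x_0) + (mu - sigma^2/2) t + sigma B_t and hence X_t = x_0 * exp((mu - sigma^2/2) t + sigma B_t).
With mu = -3, sigma = 5/3, x_0 = 7/4, this gives:
  X_t = 7/4 * exp((-79/18) * t + (5/3) * B_t).
Since sigma*B_t ~ Normal(0, sigma^2 t), E[exp(sigma*B_t)] = exp(sigma^2 t / 2); so E[X_t] = x_0 * exp((mu - sigma^2/2) t) * exp(sigma^2 t / 2) = x_0 * exp(mu t) = 7*exp(-3*t)/4.
Var(X_t) = E[X_t^2] - (E[X_t])^2 = x_0^2 * exp(2 mu t) * (exp(sigma^2 t) - 1) = (49*exp(25*t/9) - 49)*exp(-6*t)/16.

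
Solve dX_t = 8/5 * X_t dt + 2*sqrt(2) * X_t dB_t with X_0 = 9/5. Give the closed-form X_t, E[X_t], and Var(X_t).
X_t = 9/5 * exp((-12/5) t + (2*sqrt(2)) B_t); E[X_t] = 9*exp(8*t/5)/5; Var(X_t) = 81*(exp(8*t) - 1)*exp(16*t/5)/25

For GBM dX = mu X dt + sigma X dB with X_0 = x_0, apply Itô to Y = log X: dY = (mu - sigma^2/2) dt + sigma dB, so Y_t = log(x_0) + (mu - sigma^2/2) t + sigma B_t and hence X_t = x_0 * exp((mu - sigma^2/2) t + sigma B_t).
With mu = 8/5, sigma = 2*sqrt(2), x_0 = 9/5, this gives:
  X_t = 9/5 * exp((-12/5) * t + (2*sqrt(2)) * B_t).
Since sigma*B_t ~ Normal(0, sigma^2 t), E[exp(sigma*B_t)] = exp(sigma^2 t / 2); so E[X_t] = x_0 * exp((mu - sigma^2/2) t) * exp(sigma^2 t / 2) = x_0 * exp(mu t) = 9*exp(8*t/5)/5.
Var(X_t) = E[X_t^2] - (E[X_t])^2 = x_0^2 * exp(2 mu t) * (exp(sigma^2 t) - 1) = 81*(exp(8*t) - 1)*exp(16*t/5)/25.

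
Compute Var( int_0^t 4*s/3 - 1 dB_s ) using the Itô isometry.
Var = t*(16*t^2 - 36*t + 27)/27

The Itô integral of a deterministic integrand f(s) has mean 0 because each increment f(s) * (B_{s+ds} - B_s) has mean 0. By the Itô isometry:
  Var( int_0^t f(s) dB_s ) = E[ (int_0^t f(s) dB_s)^2 ] = int_0^t f(s)^2 ds.
Here f(s) = 4*s/3 - 1, so f(s)^2 = (4*s - 3)^2/9. Integrate:
  int_0^t ((4*s - 3)^2/9) ds = t*(16*t^2 - 36*t + 27)/27.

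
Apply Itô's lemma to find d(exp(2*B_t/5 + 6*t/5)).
d(exp(2*B_t/5 + 6*t/5)) = (32*exp(2*B_t/5 + 6*t/5)/25) dt + (2*exp(2*B_t/5 + 6*t/5)/5) dB_t

Itô's formula for f(t, x): d f(t, B_t) = (f_t + (1/2) f_xx) dt + f_x dB_t. Compute partials of f(t, x) = exp(6*t/5 + 2*x/5):
  f_t(t,x)  = 6*exp(6*t/5 + 2*x/5)/5
  f_x(t,x)  = 2*exp(6*t/5 + 2*x/5)/5
  f_xx(t,x) = 4*exp(6*t/5 + 2*x/5)/25
Assemble drift = f_t + (1/2) f_xx = 32*exp(6*t/5 + 2*x/5)/25 and diffusion = f_x = 2*exp(6*t/5 + 2*x/5)/5. Substituting x = B_t:
  d(exp(2*B_t/5 + 6*t/5)) = (32*exp(2*B_t/5 + 6*t/5)/25) dt + (2*exp(2*B_t/5 + 6*t/5)/5) dB_t.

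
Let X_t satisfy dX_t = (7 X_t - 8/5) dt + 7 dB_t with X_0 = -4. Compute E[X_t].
E[X_t] = 8/35 - 148*exp(7*t)/35

Taking expectations and using E[dB_t] = 0, the mean m(t) = E[X_t] satisfies the ODE m'(t) = a m(t) + b with m(0) = x_0. With a = 7, b = -8/5, x_0 = -4, the solution is
  m(t) = x_0 * exp(a t) + (b/a) * (exp(a t) - 1)
       = (-4) * exp(7 t) + ((-8/5)/7) * (exp(7 t) - 1)
       = 8/35 - 148*exp(7*t)/35.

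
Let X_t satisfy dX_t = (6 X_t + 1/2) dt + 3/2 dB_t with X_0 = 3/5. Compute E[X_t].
E[X_t] = 41*exp(6*t)/60 - 1/12

Taking expectations and using E[dB_t] = 0, the mean m(t) = E[X_t] satisfies the ODE m'(t) = a m(t) + b with m(0) = x_0. With a = 6, b = 1/2, x_0 = 3/5, the solution is
  m(t) = x_0 * exp(a t) + (b/a) * (exp(a t) - 1)
       = (3/5) * exp(6 t) + ((1/2)/6) * (exp(6 t) - 1)
       = 41*exp(6*t)/60 - 1/12.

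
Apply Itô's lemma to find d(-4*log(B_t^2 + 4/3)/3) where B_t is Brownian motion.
d(-4*log(B_t^2 + 4/3)/3) = (4*(3*B_t^2 - 4)/(3*B_t^2 + 4)^2) dt + (-8*B_t/(3*B_t^2 + 4)) dB_t

Itô's formula for f(B_t) gives d f(B_t) = f'(B_t) dB_t + (1/2) f''(B_t) dt. Compute derivatives of f(x) = -4*log(x^2 + 4/3)/3:
  f'(x)  = -8*x/(3*x^2 + 4)
  f''(x) = 8*(3*x^2 - 4)/(3*x^2 + 4)^2
Substitute x = B_t and multiply the f'' term by 1/2:
  drift     = (1/2) * (8*(3*x^2 - 4)/(3*x^2 + 4)^2) evaluated at B_t = 4*(3*B_t^2 - 4)/(3*B_t^2 + 4)^2
  diffusion = (-8*x/(3*x^2 + 4)) evaluated at B_t = -8*B_t/(3*B_t^2 + 4)
Therefore d(-4*log(B_t^2 + 4/3)/3) = (4*(3*B_t^2 - 4)/(3*B_t^2 + 4)^2) dt + (-8*B_t/(3*B_t^2 + 4)) dB_t.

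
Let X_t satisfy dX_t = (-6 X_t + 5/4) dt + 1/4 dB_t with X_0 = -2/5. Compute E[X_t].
E[X_t] = 5/24 - 73*exp(-6*t)/120

Taking expectations and using E[dB_t] = 0, the mean m(t) = E[X_t] satisfies the ODE m'(t) = a m(t) + b with m(0) = x_0. With a = -6, b = 5/4, x_0 = -2/5, the solution is
  m(t) = x_0 * exp(a t) + (b/a) * (exp(a t) - 1)
       = (-2/5) * exp((-6) t) + ((5/4)/(-6)) * (exp((-6) t) - 1)
       = 5/24 - 73*exp(-6*t)/120.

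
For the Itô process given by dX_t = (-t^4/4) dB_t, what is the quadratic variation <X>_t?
<X>_t = t^9/144

For an Itô process dX_t = a(t) dt + b(t) dB_t, the quadratic variation is <X>_t = int_0^t b(s)^2 ds (the drift term does not contribute). Here b(s) = -s^4/4, so
  b(s)^2 = s^8/16.
Integrating from 0 to t:
  <X>_t = int_0^t (s^8/16) ds = t^9/144.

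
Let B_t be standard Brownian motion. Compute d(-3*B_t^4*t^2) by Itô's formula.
d(-3*B_t^4*t^2) = (6*B_t^2*t*(-B_t^2 - 3*t)) dt + (-12*B_t^3*t^2) dB_t

Itô's formula for f(t, x): d f(t, B_t) = (f_t + (1/2) f_xx) dt + f_x dB_t. Compute partials of f(t, x) = -3*t^2*x^4:
  f_t(t,x)  = -6*t*x^4
  f_x(t,x)  = -12*t^2*x^3
  f_xx(t,x) = -36*t^2*x^2
Assemble drift = f_t + (1/2) f_xx = 6*t*x^2*(-3*t - x^2) and diffusion = f_x = -12*t^2*x^3. Substituting x = B_t:
  d(-3*B_t^4*t^2) = (6*B_t^2*t*(-B_t^2 - 3*t)) dt + (-12*B_t^3*t^2) dB_t.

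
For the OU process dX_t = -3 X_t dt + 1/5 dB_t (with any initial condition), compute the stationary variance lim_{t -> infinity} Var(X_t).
lim Var(X_t) = 1/150

The OU SDE dX = -theta X dt + sigma dB admits the integrating factor exp(theta t): d(exp(theta t) X_t) = sigma exp(theta t) dB_t. Integrating from 0 to t gives X_t = x_0 * exp(-theta t) + sigma * int_0^t exp(-theta (t-s)) dB_s for any initial x_0. The Itô integral has variance (by the Itô isometry) sigma^2 * int_0^t exp(-2 theta (t - s)) ds = sigma^2 * (1 - exp(-2 theta t)) / (2 theta), independent of x_0.
With theta = 3, sigma = 1/5:
  Var(X_t) = (1/5)^2 * (1 - exp(-2*3 t)) / (2 * 3) = 1/150 - exp(-6*t)/150.
As t -> infinity, exp(-2*3 t) -> 0, so the stationary variance is sigma^2 / (2 theta) = 1/150.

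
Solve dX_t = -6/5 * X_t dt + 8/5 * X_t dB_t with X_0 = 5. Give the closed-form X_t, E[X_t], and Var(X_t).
X_t = 5 * exp((-62/25) t + (8/5) B_t); E[X_t] = 5*exp(-6*t/5); Var(X_t) = (25*exp(64*t/25) - 25)*exp(-12*t/5)

For GBM dX = mu X dt + sigma X dB with X_0 = x_0, apply Itô to Y = log X: dY = (mu - sigma^2/2) dt + sigma dB, so Y_t = log(x_0) + (mu - sigma^2/2) t + sigma B_t and hence X_t = x_0 * exp((mu - sigma^2/2) t + sigma B_t).
With mu = -6/5, sigma = 8/5, x_0 = 5, this gives:
  X_t = 5 * exp((-62/25) * t + (8/5) * B_t).
Since sigma*B_t ~ Normal(0, sigma^2 t), E[exp(sigma*B_t)] = exp(sigma^2 t / 2); so E[X_t] = x_0 * exp((mu - sigma^2/2) t) * exp(sigma^2 t / 2) = x_0 * exp(mu t) = 5*exp(-6*t/5).
Var(X_t) = E[X_t^2] - (E[X_t])^2 = x_0^2 * exp(2 mu t) * (exp(sigma^2 t) - 1) = (25*exp(64*t/25) - 25)*exp(-12*t/5).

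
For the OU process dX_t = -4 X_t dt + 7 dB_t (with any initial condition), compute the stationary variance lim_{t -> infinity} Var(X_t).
lim Var(X_t) = 49/8

The OU SDE dX = -theta X dt + sigma dB admits the integrating factor exp(theta t): d(exp(theta t) X_t) = sigma exp(theta t) dB_t. Integrating from 0 to t gives X_t = x_0 * exp(-theta t) + sigma * int_0^t exp(-theta (t-s)) dB_s for any initial x_0. The Itô integral has variance (by the Itô isometry) sigma^2 * int_0^t exp(-2 theta (t - s)) ds = sigma^2 * (1 - exp(-2 theta t)) / (2 theta), independent of x_0.
With theta = 4, sigma = 7:
  Var(X_t) = (7)^2 * (1 - exp(-2*4 t)) / (2 * 4) = 49/8 - 49*exp(-8*t)/8.
As t -> infinity, exp(-2*4 t) -> 0, so the stationary variance is sigma^2 / (2 theta) = 49/8.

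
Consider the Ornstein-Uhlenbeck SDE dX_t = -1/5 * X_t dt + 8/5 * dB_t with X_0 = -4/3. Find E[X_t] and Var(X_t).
E[X_t] = -4*exp(-t/5)/3; Var(X_t) = 32/5 - 32*exp(-2*t/5)/5

The OU SDE dX = -theta X dt + sigma dB admits the integrating factor exp(theta t): d(exp(theta t) X_t) = sigma exp(theta t) dB_t. Integrating from 0 to t:
  X_t = x_0 * exp(-theta t) + sigma * int_0^t exp(-theta (t-s)) dB_s.
The Itô integral has mean 0 and (by the Itô isometry) variance sigma^2 * int_0^t exp(-2 theta (t - s)) ds = sigma^2 * (1 - exp(-2 theta t)) / (2 theta).
With theta = 1/5, sigma = 8/5, x_0 = -4/3:
  E[X_t] = -4/3 * exp(-1/5 t) = -4*exp(-t/5)/3
  Var(X_t) = (8/5)^2 * (1 - exp(-2*1/5 t)) / (2 * 1/5) = 32/5 - 32*exp(-2*t/5)/5.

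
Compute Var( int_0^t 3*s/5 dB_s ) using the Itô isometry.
Var = 3*t^3/25

The Itô integral of a deterministic integrand f(s) has mean 0 because each increment f(s) * (B_{s+ds} - B_s) has mean 0. By the Itô isometry:
  Var( int_0^t f(s) dB_s ) = E[ (int_0^t f(s) dB_s)^2 ] = int_0^t f(s)^2 ds.
Here f(s) = 3*s/5, so f(s)^2 = 9*s^2/25. Integrate:
  int_0^t (9*s^2/25) ds = 3*t^3/25.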